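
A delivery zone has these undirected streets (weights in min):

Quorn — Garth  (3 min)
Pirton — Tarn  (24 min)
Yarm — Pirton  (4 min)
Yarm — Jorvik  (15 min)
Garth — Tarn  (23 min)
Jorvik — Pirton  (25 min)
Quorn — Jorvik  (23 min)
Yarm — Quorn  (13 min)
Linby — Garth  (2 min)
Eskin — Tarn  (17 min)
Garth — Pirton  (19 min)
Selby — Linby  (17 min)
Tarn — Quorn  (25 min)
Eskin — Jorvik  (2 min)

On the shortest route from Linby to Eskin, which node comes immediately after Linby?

Candidate routes:
Linby–Garth–Tarn–Eskin: 2+23+17 = 42
Linby–Garth–Quorn–Yarm–Jorvik–Eskin: 2+3+13+15+2 = 35
Linby–Garth–Quorn–Jorvik–Eskin: 2+3+23+2 = 30
Linby–Garth–Pirton–Yarm–Jorvik–Eskin: 2+19+4+15+2 = 42
Cheapest is Linby–Garth–Quorn–Jorvik–Eskin at 30 min.
So from Linby the first move is to Garth.

Garth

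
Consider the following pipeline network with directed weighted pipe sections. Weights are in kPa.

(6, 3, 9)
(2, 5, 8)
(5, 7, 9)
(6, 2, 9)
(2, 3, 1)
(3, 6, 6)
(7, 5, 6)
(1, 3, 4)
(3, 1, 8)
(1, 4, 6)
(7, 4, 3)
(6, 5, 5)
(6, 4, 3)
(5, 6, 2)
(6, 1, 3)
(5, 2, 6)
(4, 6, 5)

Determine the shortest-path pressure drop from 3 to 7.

Compare a few routes:
3 → 6 → 5 → 7: 6+5+9 = 20
3 → 1 → 4 → 6 → 2 → 5 → 7: 8+6+5+9+8+9 = 45
3 → 1 → 4 → 6 → 5 → 7: 8+6+5+5+9 = 33
3 → 6 → 2 → 5 → 7: 6+9+8+9 = 32
The minimum is 20 kPa via 3 → 6 → 5 → 7.

20 kPa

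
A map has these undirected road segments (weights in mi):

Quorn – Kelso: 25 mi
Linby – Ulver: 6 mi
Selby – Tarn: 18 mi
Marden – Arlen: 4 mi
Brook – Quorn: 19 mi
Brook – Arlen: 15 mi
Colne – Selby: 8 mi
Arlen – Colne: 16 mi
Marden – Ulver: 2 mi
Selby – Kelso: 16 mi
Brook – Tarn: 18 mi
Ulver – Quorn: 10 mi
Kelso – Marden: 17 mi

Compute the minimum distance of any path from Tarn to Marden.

37 mi

Candidate routes:
Tarn → Brook → Quorn → Ulver → Marden: 18+19+10+2 = 49
Tarn → Brook → Arlen → Marden: 18+15+4 = 37
Tarn → Selby → Kelso → Marden: 18+16+17 = 51
Tarn → Selby → Colne → Arlen → Marden: 18+8+16+4 = 46
The minimum is 37 mi via Tarn → Brook → Arlen → Marden.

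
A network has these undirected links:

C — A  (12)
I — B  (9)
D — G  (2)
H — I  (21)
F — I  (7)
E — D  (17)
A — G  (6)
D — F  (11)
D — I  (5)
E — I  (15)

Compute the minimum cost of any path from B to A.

Enumerating some paths:
B → I → F → D → G → A: 9+7+11+2+6 = 35
B → I → D → G → A: 9+5+2+6 = 22
The minimum is 22 via B → I → D → G → A.

22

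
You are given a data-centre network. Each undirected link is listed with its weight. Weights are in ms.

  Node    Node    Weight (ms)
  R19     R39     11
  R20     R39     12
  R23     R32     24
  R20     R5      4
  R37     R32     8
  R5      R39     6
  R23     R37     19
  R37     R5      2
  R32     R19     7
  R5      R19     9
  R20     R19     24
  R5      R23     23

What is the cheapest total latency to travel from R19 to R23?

Running Dijkstra from R19:
R19: 0
R32: 7  (via R19)
R5: 9  (via R19)
R39: 11  (via R19)
R37: 11  (via R5)
R20: 13  (via R5)
R23: 30  (via R37)
Shortest route: R19–R5–R37–R23 = 30 ms.

30 ms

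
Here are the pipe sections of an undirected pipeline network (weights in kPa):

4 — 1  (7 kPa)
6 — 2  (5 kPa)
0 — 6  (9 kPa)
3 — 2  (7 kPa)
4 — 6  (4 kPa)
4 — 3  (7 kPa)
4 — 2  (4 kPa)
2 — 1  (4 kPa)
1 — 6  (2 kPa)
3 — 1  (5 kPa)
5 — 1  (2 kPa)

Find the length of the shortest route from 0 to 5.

Shortest distances from 0:
0: 0
6: 9  (via 0)
1: 11  (via 6)
4: 13  (via 6)
5: 13  (via 1)
Shortest route: 0–6–1–5 = 13 kPa.

13 kPa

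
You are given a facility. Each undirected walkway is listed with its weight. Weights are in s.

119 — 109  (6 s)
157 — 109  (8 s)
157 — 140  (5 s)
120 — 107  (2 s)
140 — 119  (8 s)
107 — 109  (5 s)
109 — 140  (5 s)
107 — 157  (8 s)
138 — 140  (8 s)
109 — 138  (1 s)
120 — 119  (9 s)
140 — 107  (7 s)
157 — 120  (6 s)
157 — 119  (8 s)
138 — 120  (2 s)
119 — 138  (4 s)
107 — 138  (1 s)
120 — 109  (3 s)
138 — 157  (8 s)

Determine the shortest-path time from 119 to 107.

Running Dijkstra from 119:
119: 0
138: 4  (via 119)
109: 5  (via 138)
107: 5  (via 138)
Shortest route: 119 → 138 → 107 = 5 s.

5 s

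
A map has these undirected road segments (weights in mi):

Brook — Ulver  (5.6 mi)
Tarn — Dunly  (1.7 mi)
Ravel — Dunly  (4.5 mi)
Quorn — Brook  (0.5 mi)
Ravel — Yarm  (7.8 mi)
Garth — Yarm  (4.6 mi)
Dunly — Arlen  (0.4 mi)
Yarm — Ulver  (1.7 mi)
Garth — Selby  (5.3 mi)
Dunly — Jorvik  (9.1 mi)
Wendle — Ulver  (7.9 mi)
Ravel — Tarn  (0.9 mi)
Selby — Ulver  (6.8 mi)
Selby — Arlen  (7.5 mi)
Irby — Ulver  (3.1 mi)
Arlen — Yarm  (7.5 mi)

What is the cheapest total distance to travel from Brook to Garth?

11.9 mi

Running Dijkstra from Brook:
Brook: 0
Quorn: 0.5  (via Brook)
Ulver: 5.6  (via Brook)
Yarm: 7.3  (via Ulver)
Irby: 8.7  (via Ulver)
Garth: 11.9  (via Yarm)
Shortest route: Brook–Ulver–Yarm–Garth = 11.9 mi.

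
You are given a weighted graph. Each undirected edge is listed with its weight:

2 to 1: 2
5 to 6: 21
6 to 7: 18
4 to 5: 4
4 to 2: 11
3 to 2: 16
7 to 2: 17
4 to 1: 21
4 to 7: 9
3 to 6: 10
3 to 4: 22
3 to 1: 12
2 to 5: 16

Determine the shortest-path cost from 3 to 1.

12

Compare a few routes:
3 → 1: 12 = 12
3 → 2 → 1: 16+2 = 18
Cheapest is 3 → 1 at 12.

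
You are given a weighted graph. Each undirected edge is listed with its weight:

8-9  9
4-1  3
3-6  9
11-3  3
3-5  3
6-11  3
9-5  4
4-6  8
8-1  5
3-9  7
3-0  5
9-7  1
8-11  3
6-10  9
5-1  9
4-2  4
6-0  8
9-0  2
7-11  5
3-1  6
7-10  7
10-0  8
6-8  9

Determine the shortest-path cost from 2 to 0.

Compare a few routes:
2 → 4 → 6 → 0: 4+8+8 = 20
2 → 4 → 1 → 3 → 0: 4+3+6+5 = 18
Cheapest is 2 → 4 → 1 → 3 → 0 at 18.

18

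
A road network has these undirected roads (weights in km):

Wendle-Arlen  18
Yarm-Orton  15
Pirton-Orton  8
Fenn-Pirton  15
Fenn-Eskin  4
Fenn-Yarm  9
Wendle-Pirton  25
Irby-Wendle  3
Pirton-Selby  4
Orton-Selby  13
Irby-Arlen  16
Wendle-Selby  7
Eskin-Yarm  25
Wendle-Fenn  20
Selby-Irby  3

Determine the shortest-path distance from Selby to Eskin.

Candidate routes:
Selby–Pirton–Fenn–Eskin: 4+15+4 = 23
Selby–Irby–Wendle–Fenn–Eskin: 3+3+20+4 = 30
The minimum is 23 km via Selby–Pirton–Fenn–Eskin.

23 km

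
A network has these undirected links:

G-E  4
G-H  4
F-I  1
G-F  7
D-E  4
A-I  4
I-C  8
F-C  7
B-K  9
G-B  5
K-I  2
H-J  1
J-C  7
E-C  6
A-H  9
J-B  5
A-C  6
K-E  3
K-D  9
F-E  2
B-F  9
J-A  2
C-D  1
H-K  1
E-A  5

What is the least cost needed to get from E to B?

Running Dijkstra from E:
E: 0
F: 2  (via E)
I: 3  (via F)
K: 3  (via E)
D: 4  (via E)
G: 4  (via E)
H: 4  (via K)
A: 5  (via E)
C: 5  (via D)
J: 5  (via H)
B: 9  (via G)
Shortest route: E–G–B = 9.

9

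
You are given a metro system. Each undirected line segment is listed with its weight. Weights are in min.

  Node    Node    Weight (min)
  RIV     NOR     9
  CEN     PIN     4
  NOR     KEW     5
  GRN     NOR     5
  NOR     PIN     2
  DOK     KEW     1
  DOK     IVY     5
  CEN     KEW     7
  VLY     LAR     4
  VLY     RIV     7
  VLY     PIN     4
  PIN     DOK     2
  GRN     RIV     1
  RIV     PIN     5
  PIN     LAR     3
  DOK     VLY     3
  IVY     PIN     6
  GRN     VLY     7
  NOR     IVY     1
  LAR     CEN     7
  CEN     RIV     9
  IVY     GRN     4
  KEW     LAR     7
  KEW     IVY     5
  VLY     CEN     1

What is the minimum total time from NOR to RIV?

6 min

Candidate routes:
NOR → IVY → PIN → RIV: 1+6+5 = 12
NOR → PIN → RIV: 2+5 = 7
NOR → RIV: 9 = 9
NOR → GRN → RIV: 5+1 = 6
The minimum is 6 min via NOR → GRN → RIV.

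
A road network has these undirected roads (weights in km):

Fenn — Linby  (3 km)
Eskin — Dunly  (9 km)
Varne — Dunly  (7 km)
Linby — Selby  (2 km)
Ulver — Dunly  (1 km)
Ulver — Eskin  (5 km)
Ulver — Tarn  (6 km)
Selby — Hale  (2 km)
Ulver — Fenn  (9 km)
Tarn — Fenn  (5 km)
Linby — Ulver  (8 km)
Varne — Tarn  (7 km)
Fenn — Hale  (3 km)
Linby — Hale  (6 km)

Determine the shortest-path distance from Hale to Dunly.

13 km

Candidate routes:
Hale - Fenn - Ulver - Dunly: 3+9+1 = 13
Hale - Fenn - Tarn - Ulver - Dunly: 3+5+6+1 = 15
Hale - Linby - Ulver - Dunly: 6+8+1 = 15
Cheapest is Hale - Fenn - Ulver - Dunly at 13 km.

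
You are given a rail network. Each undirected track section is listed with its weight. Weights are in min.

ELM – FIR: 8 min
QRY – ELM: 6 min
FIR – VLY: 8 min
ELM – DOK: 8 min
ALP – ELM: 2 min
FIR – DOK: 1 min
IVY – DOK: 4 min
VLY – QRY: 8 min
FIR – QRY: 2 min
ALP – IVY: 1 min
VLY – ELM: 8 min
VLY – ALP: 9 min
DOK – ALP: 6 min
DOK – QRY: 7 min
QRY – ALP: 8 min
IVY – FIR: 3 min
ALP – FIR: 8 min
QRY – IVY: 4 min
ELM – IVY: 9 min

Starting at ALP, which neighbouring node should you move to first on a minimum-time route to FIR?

Candidate routes:
ALP–IVY–FIR: 1+3 = 4
ALP–IVY–QRY–FIR: 1+4+2 = 7
ALP–DOK–FIR: 6+1 = 7
ALP–IVY–DOK–FIR: 1+4+1 = 6
The minimum is 4 min via ALP–IVY–FIR.
So from ALP the first move is to IVY.

IVY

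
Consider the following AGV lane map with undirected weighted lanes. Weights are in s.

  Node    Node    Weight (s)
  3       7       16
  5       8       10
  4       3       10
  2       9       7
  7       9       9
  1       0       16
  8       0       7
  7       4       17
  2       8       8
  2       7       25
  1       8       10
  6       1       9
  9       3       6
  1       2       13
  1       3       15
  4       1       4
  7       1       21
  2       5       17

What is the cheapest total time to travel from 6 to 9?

29 s

Candidate routes:
6 - 1 - 2 - 9: 9+13+7 = 29
6 - 1 - 8 - 2 - 9: 9+10+8+7 = 34
6 - 1 - 3 - 9: 9+15+6 = 30
The minimum is 29 s via 6 - 1 - 2 - 9.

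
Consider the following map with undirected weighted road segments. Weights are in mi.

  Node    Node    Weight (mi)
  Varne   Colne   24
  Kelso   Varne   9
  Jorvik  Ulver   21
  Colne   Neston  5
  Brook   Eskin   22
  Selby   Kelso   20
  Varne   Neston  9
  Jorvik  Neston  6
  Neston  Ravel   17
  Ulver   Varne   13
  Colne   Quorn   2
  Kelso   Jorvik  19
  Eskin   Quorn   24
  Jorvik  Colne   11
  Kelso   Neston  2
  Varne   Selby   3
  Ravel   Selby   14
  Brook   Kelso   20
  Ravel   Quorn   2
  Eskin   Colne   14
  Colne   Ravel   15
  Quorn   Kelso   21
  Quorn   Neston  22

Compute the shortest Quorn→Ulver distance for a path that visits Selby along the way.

Best Quorn to Selby: Quorn → Ravel → Selby costing 16
Best Selby to Ulver: Selby → Varne → Ulver costing 16
Total via Selby: 16 + 16 = 32 mi.

32 mi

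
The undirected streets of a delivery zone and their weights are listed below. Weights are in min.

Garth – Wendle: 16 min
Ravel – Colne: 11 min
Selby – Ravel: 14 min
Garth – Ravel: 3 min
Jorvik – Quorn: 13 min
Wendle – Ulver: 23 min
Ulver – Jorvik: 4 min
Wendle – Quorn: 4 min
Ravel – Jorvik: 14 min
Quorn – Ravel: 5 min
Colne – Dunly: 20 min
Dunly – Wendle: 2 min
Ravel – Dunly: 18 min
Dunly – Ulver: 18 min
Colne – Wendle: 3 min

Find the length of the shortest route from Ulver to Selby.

32 min

Candidate routes:
Ulver–Jorvik–Quorn–Ravel–Selby: 4+13+5+14 = 36
Ulver–Jorvik–Ravel–Selby: 4+14+14 = 32
The minimum is 32 min via Ulver–Jorvik–Ravel–Selby.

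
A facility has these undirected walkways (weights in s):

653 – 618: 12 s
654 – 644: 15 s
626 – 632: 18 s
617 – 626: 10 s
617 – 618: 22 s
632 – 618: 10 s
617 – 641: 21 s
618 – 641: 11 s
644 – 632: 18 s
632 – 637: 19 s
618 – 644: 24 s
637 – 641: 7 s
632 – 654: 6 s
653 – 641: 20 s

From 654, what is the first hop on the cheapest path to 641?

Enumerating some paths:
654 - 632 - 618 - 641: 6+10+11 = 27
654 - 632 - 618 - 653 - 641: 6+10+12+20 = 48
654 - 632 - 637 - 641: 6+19+7 = 32
654 - 644 - 618 - 641: 15+24+11 = 50
The minimum is 27 s via 654 - 632 - 618 - 641.
So from 654 the first move is to 632.

632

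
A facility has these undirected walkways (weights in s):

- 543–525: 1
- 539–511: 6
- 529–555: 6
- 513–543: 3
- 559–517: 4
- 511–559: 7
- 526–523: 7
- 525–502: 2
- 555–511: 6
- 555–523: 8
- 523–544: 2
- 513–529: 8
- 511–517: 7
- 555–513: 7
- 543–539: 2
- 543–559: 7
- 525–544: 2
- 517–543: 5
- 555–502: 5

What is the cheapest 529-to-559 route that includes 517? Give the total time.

Shortest 529→517: 529–513–543–517 = 16
Shortest 517→559: 517–559 = 4
Total via 517: 16 + 4 = 20 s.

20 s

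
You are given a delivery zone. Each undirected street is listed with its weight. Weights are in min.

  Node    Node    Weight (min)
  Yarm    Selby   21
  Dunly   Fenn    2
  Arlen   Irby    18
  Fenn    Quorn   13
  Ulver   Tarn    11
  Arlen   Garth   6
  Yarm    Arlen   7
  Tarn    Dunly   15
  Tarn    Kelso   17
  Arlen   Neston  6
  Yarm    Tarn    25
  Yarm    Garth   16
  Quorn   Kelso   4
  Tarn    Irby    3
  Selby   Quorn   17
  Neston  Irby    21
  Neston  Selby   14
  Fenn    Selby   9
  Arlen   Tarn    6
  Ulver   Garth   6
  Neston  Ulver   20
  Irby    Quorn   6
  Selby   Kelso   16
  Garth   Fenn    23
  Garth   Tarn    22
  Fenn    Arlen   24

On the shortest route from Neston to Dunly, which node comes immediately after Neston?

Selby

Candidate routes:
Neston - Selby - Fenn - Dunly: 14+9+2 = 25
Neston - Arlen - Fenn - Dunly: 6+24+2 = 32
Neston - Arlen - Tarn - Dunly: 6+6+15 = 27
Cheapest is Neston - Selby - Fenn - Dunly at 25 min.
So from Neston the first move is to Selby.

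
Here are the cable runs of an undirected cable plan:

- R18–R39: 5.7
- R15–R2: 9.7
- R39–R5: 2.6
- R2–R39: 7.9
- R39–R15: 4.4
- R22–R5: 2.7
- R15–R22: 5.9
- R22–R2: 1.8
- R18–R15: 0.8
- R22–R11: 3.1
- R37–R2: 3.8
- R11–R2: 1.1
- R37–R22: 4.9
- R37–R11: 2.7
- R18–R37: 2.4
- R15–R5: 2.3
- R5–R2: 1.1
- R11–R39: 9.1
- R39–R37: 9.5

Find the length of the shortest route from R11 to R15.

Shortest distances from R11:
R11: 0
R2: 1.1  (via R11)
R5: 2.2  (via R2)
R37: 2.7  (via R11)
R22: 2.9  (via R2)
R15: 4.5  (via R5)
Shortest route: R11 → R2 → R5 → R15 = 4.5.

4.5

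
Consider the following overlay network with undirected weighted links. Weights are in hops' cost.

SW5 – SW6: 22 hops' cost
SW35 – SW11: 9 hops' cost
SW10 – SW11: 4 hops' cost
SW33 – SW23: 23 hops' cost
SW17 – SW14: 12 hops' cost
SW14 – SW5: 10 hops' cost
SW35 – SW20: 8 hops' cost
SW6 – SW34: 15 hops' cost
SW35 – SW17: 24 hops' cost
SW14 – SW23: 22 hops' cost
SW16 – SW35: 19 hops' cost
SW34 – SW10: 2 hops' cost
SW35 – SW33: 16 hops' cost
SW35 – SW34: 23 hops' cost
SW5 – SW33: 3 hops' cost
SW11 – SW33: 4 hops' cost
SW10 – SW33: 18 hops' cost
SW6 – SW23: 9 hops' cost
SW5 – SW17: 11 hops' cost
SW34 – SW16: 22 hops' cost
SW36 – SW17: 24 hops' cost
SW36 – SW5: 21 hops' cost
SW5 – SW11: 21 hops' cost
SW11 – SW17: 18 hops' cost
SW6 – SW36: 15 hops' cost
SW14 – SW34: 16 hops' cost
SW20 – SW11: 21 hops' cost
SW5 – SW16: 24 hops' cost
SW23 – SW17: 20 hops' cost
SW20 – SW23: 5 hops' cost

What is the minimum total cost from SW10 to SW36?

32 hops' cost

Enumerating some paths:
SW10 - SW33 - SW5 - SW36: 18+3+21 = 42
SW10 - SW11 - SW33 - SW5 - SW17 - SW36: 4+4+3+11+24 = 46
SW10 - SW11 - SW33 - SW5 - SW36: 4+4+3+21 = 32
SW10 - SW11 - SW5 - SW36: 4+21+21 = 46
The minimum is 32 hops' cost via SW10 - SW11 - SW33 - SW5 - SW36.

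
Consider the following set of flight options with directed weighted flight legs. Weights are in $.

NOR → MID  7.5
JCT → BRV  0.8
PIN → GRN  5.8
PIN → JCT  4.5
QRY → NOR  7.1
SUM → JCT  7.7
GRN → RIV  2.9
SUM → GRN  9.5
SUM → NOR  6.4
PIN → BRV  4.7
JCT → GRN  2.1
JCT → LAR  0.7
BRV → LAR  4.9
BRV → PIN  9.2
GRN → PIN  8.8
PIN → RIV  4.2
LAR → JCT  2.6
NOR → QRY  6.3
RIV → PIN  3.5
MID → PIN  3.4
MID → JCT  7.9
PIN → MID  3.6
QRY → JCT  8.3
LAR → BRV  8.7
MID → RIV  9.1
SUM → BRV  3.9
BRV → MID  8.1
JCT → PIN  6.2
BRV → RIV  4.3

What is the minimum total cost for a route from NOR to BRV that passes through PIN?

Shortest NOR→PIN: NOR → MID → PIN = 10.9
Shortest PIN→BRV: PIN → BRV = 4.7
Total via PIN: 10.9 + 4.7 = $15.6.

$15.6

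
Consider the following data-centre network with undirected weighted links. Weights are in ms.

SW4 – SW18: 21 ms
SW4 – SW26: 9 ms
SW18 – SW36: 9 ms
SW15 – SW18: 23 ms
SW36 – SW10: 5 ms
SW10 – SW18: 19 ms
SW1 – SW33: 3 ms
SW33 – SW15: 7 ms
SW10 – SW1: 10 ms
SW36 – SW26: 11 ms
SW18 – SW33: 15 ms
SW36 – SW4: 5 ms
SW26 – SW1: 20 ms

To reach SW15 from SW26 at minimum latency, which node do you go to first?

SW1

Candidate routes:
SW26 → SW4 → SW36 → SW10 → SW1 → SW33 → SW15: 9+5+5+10+3+7 = 39
SW26 → SW1 → SW33 → SW15: 20+3+7 = 30
SW26 → SW36 → SW10 → SW1 → SW33 → SW15: 11+5+10+3+7 = 36
Cheapest is SW26 → SW1 → SW33 → SW15 at 30 ms.
So from SW26 the first move is to SW1.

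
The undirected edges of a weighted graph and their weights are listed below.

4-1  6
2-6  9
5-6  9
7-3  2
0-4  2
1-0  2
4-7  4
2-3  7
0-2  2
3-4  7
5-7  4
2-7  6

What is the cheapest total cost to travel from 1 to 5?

Running Dijkstra from 1:
1: 0
0: 2  (via 1)
2: 4  (via 0)
4: 4  (via 0)
7: 8  (via 4)
3: 10  (via 7)
5: 12  (via 7)
Shortest route: 1 → 0 → 4 → 7 → 5 = 12.

12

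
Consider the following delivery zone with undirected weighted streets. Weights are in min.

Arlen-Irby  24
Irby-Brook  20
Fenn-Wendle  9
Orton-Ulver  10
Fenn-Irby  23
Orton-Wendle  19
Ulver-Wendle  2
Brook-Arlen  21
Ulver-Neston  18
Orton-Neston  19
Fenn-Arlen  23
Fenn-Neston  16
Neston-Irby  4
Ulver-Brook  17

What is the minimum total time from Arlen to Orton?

Running Dijkstra from Arlen:
Arlen: 0
Brook: 21  (via Arlen)
Fenn: 23  (via Arlen)
Irby: 24  (via Arlen)
Neston: 28  (via Irby)
Wendle: 32  (via Fenn)
Ulver: 34  (via Wendle)
Orton: 44  (via Ulver)
Shortest route: Arlen → Fenn → Wendle → Ulver → Orton = 44 min.

44 min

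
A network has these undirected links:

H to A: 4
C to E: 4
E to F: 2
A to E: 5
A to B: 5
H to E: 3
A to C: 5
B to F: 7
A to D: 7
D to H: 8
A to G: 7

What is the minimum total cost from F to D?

13

Settle nodes by increasing distance from F:
F: 0
E: 2  (via F)
H: 5  (via E)
C: 6  (via E)
A: 7  (via E)
B: 7  (via F)
D: 13  (via H)
Shortest route: F–E–H–D = 13.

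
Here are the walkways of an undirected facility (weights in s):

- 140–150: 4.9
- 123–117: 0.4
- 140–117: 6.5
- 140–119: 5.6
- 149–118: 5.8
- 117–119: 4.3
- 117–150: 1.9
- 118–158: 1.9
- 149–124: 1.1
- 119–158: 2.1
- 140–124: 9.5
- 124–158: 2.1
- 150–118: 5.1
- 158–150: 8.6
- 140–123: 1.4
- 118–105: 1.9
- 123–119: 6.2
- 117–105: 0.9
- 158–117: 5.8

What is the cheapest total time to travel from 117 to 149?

Shortest distances from 117:
117: 0
123: 0.4  (via 117)
105: 0.9  (via 117)
140: 1.8  (via 123)
150: 1.9  (via 117)
118: 2.8  (via 105)
119: 4.3  (via 117)
158: 4.7  (via 118)
124: 6.8  (via 158)
149: 7.9  (via 124)
Shortest route: 117–105–118–158–124–149 = 7.9 s.

7.9 s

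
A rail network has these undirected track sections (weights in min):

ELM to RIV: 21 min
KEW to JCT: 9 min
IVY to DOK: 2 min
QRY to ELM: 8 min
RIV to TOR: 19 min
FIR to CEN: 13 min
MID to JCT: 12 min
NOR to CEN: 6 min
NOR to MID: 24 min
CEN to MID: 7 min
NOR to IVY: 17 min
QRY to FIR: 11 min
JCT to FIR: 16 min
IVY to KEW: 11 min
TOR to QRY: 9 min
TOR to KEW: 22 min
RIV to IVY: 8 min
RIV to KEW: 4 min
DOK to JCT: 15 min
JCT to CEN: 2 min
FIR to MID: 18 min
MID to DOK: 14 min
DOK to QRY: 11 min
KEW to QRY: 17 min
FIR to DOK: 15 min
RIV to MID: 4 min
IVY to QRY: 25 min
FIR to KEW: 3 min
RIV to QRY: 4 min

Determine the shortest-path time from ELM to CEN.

23 min

Settle nodes by increasing distance from ELM:
ELM: 0
QRY: 8  (via ELM)
RIV: 12  (via QRY)
KEW: 16  (via RIV)
MID: 16  (via RIV)
TOR: 17  (via QRY)
DOK: 19  (via QRY)
FIR: 19  (via QRY)
IVY: 20  (via RIV)
CEN: 23  (via MID)
Shortest route: ELM → QRY → RIV → MID → CEN = 23 min.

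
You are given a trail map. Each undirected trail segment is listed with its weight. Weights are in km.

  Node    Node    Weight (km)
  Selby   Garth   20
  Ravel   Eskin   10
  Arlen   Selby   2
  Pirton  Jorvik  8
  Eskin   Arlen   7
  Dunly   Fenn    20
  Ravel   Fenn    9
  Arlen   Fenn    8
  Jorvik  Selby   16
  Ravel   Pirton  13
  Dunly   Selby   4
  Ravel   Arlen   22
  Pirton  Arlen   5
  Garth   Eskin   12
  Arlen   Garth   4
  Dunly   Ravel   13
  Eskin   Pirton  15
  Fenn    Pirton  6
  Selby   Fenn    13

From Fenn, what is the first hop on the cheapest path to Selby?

Arlen

Enumerating some paths:
Fenn → Pirton → Arlen → Selby: 6+5+2 = 13
Fenn → Arlen → Selby: 8+2 = 10
Fenn → Selby: 13 = 13
Cheapest is Fenn → Arlen → Selby at 10 km.
So from Fenn the first move is to Arlen.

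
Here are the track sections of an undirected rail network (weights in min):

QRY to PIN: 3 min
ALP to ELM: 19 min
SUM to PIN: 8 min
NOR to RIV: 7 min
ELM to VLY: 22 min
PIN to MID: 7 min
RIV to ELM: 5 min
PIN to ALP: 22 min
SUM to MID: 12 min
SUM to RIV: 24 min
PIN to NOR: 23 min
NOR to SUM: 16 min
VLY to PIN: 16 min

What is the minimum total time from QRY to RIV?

Compare a few routes:
QRY–PIN–SUM–NOR–RIV: 3+8+16+7 = 34
QRY–PIN–NOR–RIV: 3+23+7 = 33
Cheapest is QRY–PIN–NOR–RIV at 33 min.

33 min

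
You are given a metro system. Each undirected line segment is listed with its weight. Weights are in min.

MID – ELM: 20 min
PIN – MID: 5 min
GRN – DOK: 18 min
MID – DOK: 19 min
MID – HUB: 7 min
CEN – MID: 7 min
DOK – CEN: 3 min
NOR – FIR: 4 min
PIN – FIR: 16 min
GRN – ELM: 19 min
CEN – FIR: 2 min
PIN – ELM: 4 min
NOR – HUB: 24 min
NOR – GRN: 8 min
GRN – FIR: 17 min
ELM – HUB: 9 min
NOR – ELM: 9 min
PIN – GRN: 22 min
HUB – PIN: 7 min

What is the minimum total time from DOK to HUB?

Enumerating some paths:
DOK - CEN - MID - PIN - HUB: 3+7+5+7 = 22
DOK - MID - HUB: 19+7 = 26
DOK - CEN - MID - HUB: 3+7+7 = 17
The minimum is 17 min via DOK - CEN - MID - HUB.

17 min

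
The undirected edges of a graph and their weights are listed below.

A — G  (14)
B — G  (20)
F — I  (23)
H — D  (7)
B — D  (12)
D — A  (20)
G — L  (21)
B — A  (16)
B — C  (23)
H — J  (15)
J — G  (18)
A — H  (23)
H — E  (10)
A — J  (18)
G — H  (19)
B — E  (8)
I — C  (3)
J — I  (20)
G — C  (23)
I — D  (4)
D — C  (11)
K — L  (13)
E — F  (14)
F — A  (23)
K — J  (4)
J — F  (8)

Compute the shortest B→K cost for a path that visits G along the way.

Shortest B→G: B → G = 20
Best G to K: G → J → K costing 22
Total via G: 20 + 22 = 42.

42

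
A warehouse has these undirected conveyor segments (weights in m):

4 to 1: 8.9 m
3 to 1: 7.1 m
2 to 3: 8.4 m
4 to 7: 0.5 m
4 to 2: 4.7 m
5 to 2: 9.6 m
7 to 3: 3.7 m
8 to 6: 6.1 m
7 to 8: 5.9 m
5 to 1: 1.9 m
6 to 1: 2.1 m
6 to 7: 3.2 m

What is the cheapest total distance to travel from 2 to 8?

Shortest distances from 2:
2: 0
4: 4.7  (via 2)
7: 5.2  (via 4)
3: 8.4  (via 2)
6: 8.4  (via 7)
5: 9.6  (via 2)
1: 10.5  (via 6)
8: 11.1  (via 7)
Shortest route: 2 → 4 → 7 → 8 = 11.1 m.

11.1 m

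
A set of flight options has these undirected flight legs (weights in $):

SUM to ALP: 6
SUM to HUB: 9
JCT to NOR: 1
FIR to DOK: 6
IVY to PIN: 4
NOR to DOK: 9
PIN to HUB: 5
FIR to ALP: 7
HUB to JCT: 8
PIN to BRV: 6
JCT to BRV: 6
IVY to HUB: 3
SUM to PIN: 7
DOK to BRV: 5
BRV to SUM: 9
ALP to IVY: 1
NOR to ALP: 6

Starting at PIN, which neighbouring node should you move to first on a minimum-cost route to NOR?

Candidate routes:
PIN–IVY–ALP–NOR: 4+1+6 = 11
PIN–BRV–JCT–NOR: 6+6+1 = 13
PIN–HUB–JCT–NOR: 5+8+1 = 14
The minimum is $11 via PIN–IVY–ALP–NOR.
So from PIN the first move is to IVY.

IVY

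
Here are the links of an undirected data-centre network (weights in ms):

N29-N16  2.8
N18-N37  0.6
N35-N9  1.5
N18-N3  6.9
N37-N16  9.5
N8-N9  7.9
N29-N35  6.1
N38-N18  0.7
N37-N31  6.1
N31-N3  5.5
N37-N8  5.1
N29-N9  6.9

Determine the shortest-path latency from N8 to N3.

12.6 ms

Compare a few routes:
N8–N37–N18–N3: 5.1+0.6+6.9 = 12.6
N8–N37–N31–N3: 5.1+6.1+5.5 = 16.7
Cheapest is N8–N37–N18–N3 at 12.6 ms.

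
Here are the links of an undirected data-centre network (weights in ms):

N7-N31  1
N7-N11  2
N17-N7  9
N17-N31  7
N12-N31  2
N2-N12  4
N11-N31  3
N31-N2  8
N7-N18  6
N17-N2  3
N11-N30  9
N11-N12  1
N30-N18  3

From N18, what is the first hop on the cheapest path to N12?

N7

Enumerating some paths:
N18 → N7 → N31 → N11 → N12: 6+1+3+1 = 11
N18 → N7 → N31 → N12: 6+1+2 = 9
N18 → N30 → N11 → N12: 3+9+1 = 13
N18 → N7 → N11 → N31 → N12: 6+2+3+2 = 13
The minimum is 9 ms via N18 → N7 → N31 → N12.
So from N18 the first move is to N7.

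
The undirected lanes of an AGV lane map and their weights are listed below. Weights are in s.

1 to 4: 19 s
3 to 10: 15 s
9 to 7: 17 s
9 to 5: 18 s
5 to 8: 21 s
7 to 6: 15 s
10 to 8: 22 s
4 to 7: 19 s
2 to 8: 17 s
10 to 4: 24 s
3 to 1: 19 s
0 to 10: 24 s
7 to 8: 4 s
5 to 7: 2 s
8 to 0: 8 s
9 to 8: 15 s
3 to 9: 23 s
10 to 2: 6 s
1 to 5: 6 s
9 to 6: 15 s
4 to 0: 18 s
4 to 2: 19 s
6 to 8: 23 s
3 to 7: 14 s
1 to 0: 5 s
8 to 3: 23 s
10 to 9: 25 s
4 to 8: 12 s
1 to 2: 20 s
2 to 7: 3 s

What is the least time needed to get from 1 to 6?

23 s

Compare a few routes:
1 - 5 - 7 - 8 - 6: 6+2+4+23 = 35
1 - 0 - 8 - 6: 5+8+23 = 36
1 - 5 - 7 - 6: 6+2+15 = 23
1 - 0 - 8 - 7 - 6: 5+8+4+15 = 32
Cheapest is 1 - 5 - 7 - 6 at 23 s.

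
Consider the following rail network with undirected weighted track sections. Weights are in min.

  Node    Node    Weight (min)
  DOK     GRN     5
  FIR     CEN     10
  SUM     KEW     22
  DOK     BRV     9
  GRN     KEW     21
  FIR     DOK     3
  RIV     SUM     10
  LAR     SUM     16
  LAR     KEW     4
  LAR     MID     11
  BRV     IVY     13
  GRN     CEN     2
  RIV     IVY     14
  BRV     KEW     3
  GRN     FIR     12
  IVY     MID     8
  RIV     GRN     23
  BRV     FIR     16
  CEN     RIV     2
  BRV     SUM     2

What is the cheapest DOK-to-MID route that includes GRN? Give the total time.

31 min

Best DOK to GRN: DOK → GRN costing 5
Best GRN to MID: GRN → CEN → RIV → IVY → MID costing 26
Total via GRN: 5 + 26 = 31 min.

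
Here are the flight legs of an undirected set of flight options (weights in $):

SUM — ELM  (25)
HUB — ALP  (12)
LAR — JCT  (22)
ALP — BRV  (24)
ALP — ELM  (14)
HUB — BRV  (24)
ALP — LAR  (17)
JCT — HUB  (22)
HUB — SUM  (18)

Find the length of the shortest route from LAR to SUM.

Compare a few routes:
LAR - ALP - ELM - SUM: 17+14+25 = 56
LAR - ALP - HUB - SUM: 17+12+18 = 47
Cheapest is LAR - ALP - HUB - SUM at $47.

$47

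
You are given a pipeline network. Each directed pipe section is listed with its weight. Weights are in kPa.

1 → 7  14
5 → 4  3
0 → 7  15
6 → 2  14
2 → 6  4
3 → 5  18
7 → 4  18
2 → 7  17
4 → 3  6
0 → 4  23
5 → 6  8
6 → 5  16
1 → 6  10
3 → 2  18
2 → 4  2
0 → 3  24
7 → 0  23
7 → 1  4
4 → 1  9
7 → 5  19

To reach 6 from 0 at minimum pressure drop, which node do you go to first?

7

Compare a few routes:
0–4–1–6: 23+9+10 = 42
0–7–5–6: 15+19+8 = 42
0–7–1–6: 15+4+10 = 29
The minimum is 29 kPa via 0–7–1–6.
So from 0 the first move is to 7.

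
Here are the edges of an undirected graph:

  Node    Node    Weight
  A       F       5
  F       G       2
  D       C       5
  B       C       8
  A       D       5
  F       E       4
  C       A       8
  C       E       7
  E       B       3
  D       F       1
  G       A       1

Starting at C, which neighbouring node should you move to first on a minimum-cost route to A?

Compare a few routes:
C–D–A: 5+5 = 10
C–A: 8 = 8
C–D–F–G–A: 5+1+2+1 = 9
The minimum is 8 via C–A.
So from C the first move is to A.

A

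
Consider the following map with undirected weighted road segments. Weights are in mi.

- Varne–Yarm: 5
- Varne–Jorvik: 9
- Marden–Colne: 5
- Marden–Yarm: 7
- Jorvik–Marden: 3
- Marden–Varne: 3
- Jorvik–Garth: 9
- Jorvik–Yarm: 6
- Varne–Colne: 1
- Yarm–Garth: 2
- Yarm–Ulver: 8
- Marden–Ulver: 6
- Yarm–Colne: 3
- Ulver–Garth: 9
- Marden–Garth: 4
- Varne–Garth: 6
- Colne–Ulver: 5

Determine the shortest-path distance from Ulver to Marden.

Compare a few routes:
Ulver → Marden: 6 = 6
Ulver → Colne → Varne → Marden: 5+1+3 = 9
Cheapest is Ulver → Marden at 6 mi.

6 mi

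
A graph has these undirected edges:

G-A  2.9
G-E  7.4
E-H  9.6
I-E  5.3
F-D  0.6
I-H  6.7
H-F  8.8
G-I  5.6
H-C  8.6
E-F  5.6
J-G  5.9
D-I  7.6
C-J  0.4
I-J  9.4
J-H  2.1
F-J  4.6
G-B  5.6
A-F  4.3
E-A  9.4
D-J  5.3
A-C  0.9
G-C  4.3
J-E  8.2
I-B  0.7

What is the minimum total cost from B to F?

Enumerating some paths:
B → I → E → F: 0.7+5.3+5.6 = 11.6
B → I → G → A → F: 0.7+5.6+2.9+4.3 = 13.5
B → G → A → F: 5.6+2.9+4.3 = 12.8
B → I → D → F: 0.7+7.6+0.6 = 8.9
The minimum is 8.9 via B → I → D → F.

8.9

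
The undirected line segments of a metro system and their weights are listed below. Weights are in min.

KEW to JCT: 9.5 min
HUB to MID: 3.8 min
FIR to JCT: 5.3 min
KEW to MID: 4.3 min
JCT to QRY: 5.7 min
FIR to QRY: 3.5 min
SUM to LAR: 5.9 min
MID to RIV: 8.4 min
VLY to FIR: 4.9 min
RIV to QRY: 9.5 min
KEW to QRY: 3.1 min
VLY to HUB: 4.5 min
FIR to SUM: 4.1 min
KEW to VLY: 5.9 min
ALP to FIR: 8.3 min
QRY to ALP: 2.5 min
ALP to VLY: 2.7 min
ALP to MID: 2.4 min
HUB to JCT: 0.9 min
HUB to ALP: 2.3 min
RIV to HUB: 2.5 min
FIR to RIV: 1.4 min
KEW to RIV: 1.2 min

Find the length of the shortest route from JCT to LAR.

Settle nodes by increasing distance from JCT:
JCT: 0
HUB: 0.9  (via JCT)
ALP: 3.2  (via HUB)
RIV: 3.4  (via HUB)
KEW: 4.6  (via RIV)
MID: 4.7  (via HUB)
FIR: 4.8  (via RIV)
VLY: 5.4  (via HUB)
QRY: 5.7  (via JCT)
SUM: 8.9  (via FIR)
LAR: 14.8  (via SUM)
Shortest route: JCT–HUB–RIV–FIR–SUM–LAR = 14.8 min.

14.8 min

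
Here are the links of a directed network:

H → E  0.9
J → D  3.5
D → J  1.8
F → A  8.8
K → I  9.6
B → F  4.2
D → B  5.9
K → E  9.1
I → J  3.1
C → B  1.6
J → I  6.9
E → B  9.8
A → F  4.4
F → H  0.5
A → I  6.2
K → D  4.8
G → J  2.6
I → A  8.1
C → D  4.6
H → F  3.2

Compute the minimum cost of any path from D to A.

16.8

Shortest distances from D:
D: 0
J: 1.8  (via D)
B: 5.9  (via D)
I: 8.7  (via J)
F: 10.1  (via B)
H: 10.6  (via F)
E: 11.5  (via H)
A: 16.8  (via I)
Shortest route: D–J–I–A = 16.8.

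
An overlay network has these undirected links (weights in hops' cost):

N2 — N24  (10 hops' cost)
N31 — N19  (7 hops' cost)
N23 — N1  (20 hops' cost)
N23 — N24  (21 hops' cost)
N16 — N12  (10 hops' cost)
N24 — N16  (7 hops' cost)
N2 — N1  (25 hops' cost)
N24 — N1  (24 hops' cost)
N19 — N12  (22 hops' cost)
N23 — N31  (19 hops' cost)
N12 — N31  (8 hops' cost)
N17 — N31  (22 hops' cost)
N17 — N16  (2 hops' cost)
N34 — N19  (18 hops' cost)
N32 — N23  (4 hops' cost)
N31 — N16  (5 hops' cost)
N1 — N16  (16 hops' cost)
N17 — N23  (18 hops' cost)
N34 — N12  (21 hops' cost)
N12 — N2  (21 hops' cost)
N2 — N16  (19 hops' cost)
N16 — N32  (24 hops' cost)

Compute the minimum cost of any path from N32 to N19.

30 hops' cost

Shortest distances from N32:
N32: 0
N23: 4  (via N32)
N17: 22  (via N23)
N31: 23  (via N23)
N1: 24  (via N23)
N16: 24  (via N32)
N24: 25  (via N23)
N19: 30  (via N31)
Shortest route: N32–N23–N31–N19 = 30 hops' cost.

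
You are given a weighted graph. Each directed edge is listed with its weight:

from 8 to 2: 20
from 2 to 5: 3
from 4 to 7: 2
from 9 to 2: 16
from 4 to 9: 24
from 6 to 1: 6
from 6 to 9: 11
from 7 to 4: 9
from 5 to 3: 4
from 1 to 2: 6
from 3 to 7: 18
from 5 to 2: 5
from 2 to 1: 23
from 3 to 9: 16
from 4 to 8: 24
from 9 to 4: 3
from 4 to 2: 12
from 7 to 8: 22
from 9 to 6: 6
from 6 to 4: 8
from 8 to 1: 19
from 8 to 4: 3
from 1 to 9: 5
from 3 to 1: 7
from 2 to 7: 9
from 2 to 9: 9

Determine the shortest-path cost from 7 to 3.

Enumerating some paths:
7 → 8 → 2 → 5 → 3: 22+20+3+4 = 49
7 → 4 → 2 → 5 → 3: 9+12+3+4 = 28
7 → 8 → 4 → 2 → 5 → 3: 22+3+12+3+4 = 44
The minimum is 28 via 7 → 4 → 2 → 5 → 3.

28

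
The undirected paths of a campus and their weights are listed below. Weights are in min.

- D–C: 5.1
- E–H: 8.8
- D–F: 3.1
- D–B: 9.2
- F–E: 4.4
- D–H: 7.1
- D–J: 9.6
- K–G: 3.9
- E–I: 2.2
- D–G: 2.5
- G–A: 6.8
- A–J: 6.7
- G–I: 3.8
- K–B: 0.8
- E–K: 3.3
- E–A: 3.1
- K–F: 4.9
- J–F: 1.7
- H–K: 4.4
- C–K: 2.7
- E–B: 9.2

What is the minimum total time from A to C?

Compare a few routes:
A–G–D–C: 6.8+2.5+5.1 = 14.4
A–E–K–C: 3.1+3.3+2.7 = 9.1
A–G–K–C: 6.8+3.9+2.7 = 13.4
A–E–F–K–C: 3.1+4.4+4.9+2.7 = 15.1
Cheapest is A–E–K–C at 9.1 min.

9.1 min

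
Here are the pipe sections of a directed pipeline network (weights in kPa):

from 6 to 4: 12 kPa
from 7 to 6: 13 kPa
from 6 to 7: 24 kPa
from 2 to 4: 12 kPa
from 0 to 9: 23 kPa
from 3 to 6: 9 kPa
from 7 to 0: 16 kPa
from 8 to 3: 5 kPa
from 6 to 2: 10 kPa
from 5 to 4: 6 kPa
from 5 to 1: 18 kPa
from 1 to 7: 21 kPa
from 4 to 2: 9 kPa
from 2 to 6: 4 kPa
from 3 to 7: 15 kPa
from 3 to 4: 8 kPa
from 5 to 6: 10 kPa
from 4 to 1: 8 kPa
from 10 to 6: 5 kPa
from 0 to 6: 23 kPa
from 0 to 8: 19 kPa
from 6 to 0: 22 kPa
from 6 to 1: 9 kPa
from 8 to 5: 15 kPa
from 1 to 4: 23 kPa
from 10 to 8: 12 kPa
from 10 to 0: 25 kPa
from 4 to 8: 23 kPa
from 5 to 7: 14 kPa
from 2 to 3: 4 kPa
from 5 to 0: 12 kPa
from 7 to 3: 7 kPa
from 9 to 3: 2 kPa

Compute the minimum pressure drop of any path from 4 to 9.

Running Dijkstra from 4:
4: 0
1: 8  (via 4)
2: 9  (via 4)
3: 13  (via 2)
6: 13  (via 2)
8: 23  (via 4)
7: 28  (via 3)
0: 35  (via 6)
5: 38  (via 8)
9: 58  (via 0)
Shortest route: 4–2–6–0–9 = 58 kPa.

58 kPa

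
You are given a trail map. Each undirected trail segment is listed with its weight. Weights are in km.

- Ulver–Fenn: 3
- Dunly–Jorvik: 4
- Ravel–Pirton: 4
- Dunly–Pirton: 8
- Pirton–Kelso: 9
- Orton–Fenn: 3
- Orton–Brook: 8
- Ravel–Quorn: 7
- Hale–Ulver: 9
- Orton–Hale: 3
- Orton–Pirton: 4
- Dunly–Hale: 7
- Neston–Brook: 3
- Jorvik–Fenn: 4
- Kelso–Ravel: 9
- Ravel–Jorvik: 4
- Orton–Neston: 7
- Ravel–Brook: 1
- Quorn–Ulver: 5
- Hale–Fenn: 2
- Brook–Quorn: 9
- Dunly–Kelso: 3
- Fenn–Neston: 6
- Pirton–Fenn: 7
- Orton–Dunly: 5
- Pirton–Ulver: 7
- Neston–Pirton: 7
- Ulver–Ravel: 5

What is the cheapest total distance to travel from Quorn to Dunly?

Running Dijkstra from Quorn:
Quorn: 0
Ulver: 5  (via Quorn)
Ravel: 7  (via Quorn)
Brook: 8  (via Ravel)
Fenn: 8  (via Ulver)
Hale: 10  (via Fenn)
Orton: 11  (via Fenn)
Jorvik: 11  (via Ravel)
Pirton: 11  (via Ravel)
Neston: 11  (via Brook)
Dunly: 15  (via Jorvik)
Shortest route: Quorn → Ravel → Jorvik → Dunly = 15 km.

15 km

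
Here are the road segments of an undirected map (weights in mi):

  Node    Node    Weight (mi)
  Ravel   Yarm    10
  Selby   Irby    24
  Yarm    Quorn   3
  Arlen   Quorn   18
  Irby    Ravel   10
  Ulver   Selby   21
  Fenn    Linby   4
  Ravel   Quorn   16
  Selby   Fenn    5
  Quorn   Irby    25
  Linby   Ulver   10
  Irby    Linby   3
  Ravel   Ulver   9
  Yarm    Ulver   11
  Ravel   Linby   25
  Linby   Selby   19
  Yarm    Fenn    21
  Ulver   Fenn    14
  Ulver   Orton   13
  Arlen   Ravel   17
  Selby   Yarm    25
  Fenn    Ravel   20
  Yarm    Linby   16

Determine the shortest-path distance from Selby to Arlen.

Settle nodes by increasing distance from Selby:
Selby: 0
Fenn: 5  (via Selby)
Linby: 9  (via Fenn)
Irby: 12  (via Linby)
Ulver: 19  (via Fenn)
Ravel: 22  (via Irby)
Yarm: 25  (via Selby)
Quorn: 28  (via Yarm)
Orton: 32  (via Ulver)
Arlen: 39  (via Ravel)
Shortest route: Selby–Fenn–Linby–Irby–Ravel–Arlen = 39 mi.

39 mi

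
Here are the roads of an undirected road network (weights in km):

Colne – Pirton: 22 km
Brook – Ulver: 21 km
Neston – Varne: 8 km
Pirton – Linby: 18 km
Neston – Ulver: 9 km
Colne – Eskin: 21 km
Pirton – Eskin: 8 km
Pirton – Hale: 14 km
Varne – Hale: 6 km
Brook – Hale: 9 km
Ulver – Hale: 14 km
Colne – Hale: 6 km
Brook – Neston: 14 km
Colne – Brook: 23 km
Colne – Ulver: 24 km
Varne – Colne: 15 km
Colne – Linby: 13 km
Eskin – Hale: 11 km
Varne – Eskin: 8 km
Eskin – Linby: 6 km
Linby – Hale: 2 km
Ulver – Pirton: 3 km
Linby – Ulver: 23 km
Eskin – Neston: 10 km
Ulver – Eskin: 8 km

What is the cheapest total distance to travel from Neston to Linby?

16 km

Candidate routes:
Neston–Varne–Eskin–Linby: 8+8+6 = 22
Neston–Eskin–Linby: 10+6 = 16
Cheapest is Neston–Eskin–Linby at 16 km.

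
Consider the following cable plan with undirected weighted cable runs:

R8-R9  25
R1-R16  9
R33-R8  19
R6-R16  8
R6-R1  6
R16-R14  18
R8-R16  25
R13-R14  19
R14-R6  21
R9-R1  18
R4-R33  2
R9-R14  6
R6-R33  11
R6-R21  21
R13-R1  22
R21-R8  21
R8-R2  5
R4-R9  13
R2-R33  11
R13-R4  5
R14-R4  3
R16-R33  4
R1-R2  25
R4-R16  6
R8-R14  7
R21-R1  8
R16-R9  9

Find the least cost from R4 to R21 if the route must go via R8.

31

Shortest R4→R8: R4–R14–R8 = 10
Shortest R8→R21: R8–R21 = 21
Total via R8: 10 + 21 = 31.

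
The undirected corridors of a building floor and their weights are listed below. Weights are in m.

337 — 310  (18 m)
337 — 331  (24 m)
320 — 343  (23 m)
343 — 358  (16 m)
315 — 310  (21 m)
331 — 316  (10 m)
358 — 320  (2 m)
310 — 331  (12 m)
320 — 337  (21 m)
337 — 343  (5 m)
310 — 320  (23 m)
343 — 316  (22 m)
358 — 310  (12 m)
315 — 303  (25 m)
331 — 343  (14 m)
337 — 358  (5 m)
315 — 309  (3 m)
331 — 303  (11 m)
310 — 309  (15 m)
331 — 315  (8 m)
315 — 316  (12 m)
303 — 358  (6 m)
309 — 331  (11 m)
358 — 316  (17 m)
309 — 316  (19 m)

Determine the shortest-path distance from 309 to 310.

15 m

Shortest distances from 309:
309: 0
315: 3  (via 309)
331: 11  (via 309)
310: 15  (via 309)
Shortest route: 309 → 310 = 15 m.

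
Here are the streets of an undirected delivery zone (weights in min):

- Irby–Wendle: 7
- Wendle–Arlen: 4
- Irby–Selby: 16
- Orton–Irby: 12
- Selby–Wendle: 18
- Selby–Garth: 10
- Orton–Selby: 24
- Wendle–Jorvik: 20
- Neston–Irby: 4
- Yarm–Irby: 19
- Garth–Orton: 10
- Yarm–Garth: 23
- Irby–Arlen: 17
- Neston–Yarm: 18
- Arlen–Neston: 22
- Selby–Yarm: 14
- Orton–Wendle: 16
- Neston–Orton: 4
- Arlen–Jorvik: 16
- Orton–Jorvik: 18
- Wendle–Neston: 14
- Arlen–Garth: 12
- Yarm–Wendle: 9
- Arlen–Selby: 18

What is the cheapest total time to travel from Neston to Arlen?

15 min

Candidate routes:
Neston → Irby → Wendle → Arlen: 4+7+4 = 15
Neston → Wendle → Arlen: 14+4 = 18
Cheapest is Neston → Irby → Wendle → Arlen at 15 min.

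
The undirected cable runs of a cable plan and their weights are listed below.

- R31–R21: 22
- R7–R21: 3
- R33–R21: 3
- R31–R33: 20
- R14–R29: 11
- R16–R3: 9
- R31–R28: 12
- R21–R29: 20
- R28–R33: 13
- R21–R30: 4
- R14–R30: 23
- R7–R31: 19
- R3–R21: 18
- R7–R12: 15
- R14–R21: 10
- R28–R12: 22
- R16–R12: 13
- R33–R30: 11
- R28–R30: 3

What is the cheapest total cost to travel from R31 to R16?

Shortest distances from R31:
R31: 0
R28: 12  (via R31)
R30: 15  (via R28)
R21: 19  (via R30)
R7: 19  (via R31)
R33: 20  (via R31)
R14: 29  (via R21)
R12: 34  (via R28)
R3: 37  (via R21)
R29: 39  (via R21)
R16: 46  (via R3)
Shortest route: R31–R28–R30–R21–R3–R16 = 46.

46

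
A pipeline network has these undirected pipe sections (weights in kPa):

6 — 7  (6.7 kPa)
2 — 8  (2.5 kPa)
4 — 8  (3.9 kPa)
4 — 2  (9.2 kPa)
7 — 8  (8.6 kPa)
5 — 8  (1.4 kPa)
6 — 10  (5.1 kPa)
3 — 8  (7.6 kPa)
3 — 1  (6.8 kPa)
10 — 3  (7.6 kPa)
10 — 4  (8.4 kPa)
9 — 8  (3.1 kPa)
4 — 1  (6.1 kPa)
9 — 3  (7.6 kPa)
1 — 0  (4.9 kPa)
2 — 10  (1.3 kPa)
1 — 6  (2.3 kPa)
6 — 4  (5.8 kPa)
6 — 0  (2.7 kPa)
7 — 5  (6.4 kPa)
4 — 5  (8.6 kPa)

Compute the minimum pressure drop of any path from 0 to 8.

Candidate routes:
0 → 6 → 1 → 4 → 8: 2.7+2.3+6.1+3.9 = 15
0 → 1 → 4 → 8: 4.9+6.1+3.9 = 14.9
0 → 6 → 4 → 8: 2.7+5.8+3.9 = 12.4
0 → 6 → 10 → 2 → 8: 2.7+5.1+1.3+2.5 = 11.6
Cheapest is 0 → 6 → 10 → 2 → 8 at 11.6 kPa.

11.6 kPa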